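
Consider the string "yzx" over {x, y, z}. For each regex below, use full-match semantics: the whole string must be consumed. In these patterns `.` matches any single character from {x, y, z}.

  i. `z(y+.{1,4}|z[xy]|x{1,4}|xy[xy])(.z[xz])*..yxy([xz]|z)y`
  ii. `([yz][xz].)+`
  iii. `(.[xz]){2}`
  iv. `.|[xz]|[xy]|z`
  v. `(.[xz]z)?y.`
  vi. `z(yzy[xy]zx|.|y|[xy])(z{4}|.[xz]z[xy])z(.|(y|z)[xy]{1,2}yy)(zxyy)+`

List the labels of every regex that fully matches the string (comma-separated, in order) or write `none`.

i → no match — must start with "z"
ii → match
iii → no match
iv → no match
v → no match
vi → no match — must start with "z"

ii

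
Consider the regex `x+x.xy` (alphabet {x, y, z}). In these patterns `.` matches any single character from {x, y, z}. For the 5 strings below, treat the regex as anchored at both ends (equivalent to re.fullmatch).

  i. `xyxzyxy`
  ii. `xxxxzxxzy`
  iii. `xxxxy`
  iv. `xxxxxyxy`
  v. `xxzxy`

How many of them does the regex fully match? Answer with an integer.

i. `xyxzyxy` → no match
ii. `xxxxzxxzy` → no match — must end with `xy`
iii. `xxxxy` → match
iv. `xxxxxyxy` → match
v. `xxzxy` → match
Total matched: 3

3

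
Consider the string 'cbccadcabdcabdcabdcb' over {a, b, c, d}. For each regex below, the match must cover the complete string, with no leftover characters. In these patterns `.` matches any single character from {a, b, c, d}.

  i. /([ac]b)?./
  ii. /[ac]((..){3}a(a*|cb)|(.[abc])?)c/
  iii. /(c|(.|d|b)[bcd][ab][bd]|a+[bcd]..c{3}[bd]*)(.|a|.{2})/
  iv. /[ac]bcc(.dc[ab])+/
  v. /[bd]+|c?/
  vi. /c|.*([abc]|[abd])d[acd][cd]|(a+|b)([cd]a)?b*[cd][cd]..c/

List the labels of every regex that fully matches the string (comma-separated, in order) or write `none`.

iv

i → no match
ii → no match — must end with 'c'
iii → no match
iv → match
v → no match
vi → no match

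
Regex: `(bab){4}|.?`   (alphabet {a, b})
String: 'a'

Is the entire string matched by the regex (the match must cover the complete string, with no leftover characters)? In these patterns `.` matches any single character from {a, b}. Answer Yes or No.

Yes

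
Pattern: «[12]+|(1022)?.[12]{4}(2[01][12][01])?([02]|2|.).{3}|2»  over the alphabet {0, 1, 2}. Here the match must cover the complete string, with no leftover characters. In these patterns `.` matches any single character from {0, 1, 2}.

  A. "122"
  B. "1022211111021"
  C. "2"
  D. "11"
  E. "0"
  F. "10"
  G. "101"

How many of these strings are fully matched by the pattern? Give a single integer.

4

A → match
B → match
C → match
D → match
E → no match
F → no match
G → no match
Total matched: 4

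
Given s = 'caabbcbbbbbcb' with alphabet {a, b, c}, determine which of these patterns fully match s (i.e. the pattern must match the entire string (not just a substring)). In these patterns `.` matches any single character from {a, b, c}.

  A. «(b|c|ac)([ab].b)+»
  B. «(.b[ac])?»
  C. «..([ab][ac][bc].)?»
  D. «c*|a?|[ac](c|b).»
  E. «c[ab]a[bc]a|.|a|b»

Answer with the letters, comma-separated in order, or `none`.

A

A → match
B → no match
C → no match
D → no match
E → no match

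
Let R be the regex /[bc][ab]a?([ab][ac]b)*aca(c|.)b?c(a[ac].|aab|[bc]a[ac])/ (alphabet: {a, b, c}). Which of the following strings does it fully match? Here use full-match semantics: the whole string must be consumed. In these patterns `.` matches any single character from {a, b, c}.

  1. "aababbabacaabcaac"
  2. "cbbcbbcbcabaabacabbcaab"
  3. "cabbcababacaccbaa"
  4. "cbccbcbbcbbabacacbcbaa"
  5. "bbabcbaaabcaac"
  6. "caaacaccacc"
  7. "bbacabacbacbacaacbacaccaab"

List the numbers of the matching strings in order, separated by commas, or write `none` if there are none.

6

1 → no match
2 → no match
3 → no match
4 → no match
5 → no match
6 → match
7 → no match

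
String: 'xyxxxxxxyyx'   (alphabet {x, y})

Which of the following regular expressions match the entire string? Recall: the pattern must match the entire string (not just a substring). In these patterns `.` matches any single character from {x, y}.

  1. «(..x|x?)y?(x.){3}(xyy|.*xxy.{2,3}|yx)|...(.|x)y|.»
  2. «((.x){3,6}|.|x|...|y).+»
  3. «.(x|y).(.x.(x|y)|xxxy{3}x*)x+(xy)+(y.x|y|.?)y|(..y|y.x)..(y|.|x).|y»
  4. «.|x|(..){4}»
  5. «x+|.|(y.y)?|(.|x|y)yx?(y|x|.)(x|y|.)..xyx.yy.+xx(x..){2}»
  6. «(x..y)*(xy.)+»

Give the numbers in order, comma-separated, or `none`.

1 → match
2 → match
3 → no match
4 → no match
5 → no match
6 → no match

1, 2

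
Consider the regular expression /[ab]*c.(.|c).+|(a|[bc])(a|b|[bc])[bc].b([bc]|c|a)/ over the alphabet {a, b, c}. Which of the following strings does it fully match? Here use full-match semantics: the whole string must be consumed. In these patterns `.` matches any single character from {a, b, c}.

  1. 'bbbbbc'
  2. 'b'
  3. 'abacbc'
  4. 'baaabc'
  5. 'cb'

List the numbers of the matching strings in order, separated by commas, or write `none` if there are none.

1

1 → match
2 → no match
3 → no match
4 → no match
5 → no match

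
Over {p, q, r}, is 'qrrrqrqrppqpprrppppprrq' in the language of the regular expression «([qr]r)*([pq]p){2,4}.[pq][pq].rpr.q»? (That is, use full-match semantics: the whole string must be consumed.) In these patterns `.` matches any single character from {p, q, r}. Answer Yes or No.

No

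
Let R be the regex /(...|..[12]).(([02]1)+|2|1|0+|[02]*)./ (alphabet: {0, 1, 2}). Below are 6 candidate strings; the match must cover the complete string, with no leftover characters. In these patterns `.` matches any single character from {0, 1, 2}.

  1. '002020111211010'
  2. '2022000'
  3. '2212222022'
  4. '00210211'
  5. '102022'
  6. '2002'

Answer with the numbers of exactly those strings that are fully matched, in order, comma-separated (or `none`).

2, 3, 5

1 → no match
2 → match
3 → match
4 → no match
5 → match
6 → no match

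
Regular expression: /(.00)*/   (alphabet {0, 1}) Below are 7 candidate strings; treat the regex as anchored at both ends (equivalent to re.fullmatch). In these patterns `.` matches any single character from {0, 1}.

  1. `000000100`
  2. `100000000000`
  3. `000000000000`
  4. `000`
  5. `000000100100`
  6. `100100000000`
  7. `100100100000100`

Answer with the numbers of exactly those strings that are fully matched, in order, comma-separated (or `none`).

1, 2, 3, 4, 5, 6, 7

1 → match
2 → match
3 → match
4 → match
5 → match
6 → match
7 → match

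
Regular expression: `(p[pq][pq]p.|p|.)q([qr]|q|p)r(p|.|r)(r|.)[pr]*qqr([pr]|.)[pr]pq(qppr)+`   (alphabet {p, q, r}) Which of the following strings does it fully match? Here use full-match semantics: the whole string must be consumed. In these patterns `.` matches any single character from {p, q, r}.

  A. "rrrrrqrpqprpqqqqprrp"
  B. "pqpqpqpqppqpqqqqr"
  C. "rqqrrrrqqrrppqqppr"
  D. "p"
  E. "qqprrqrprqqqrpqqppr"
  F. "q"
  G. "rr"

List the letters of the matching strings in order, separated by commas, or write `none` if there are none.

A → no match — must end with "qppr"
B → no match — must end with "qppr"
C → match
D → no match — must end with "qppr"
E → no match
F → no match — must end with "qppr"
G → no match — must end with "qppr"

C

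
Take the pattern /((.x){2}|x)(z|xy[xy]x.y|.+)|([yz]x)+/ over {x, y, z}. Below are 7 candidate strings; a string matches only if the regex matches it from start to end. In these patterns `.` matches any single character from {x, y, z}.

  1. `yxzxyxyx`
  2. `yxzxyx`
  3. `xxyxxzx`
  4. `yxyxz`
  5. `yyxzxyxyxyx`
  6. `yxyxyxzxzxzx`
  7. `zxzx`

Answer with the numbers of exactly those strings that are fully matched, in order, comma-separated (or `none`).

1. `yxzxyxyx` → match
2. `yxzxyx` → match
3. `xxyxxzx` → match
4. `yxyxz` → match
5. `yyxzxyxyxyx` → no match
6. `yxyxyxzxzxzx` → match
7. `zxzx` → match

1, 2, 3, 4, 6, 7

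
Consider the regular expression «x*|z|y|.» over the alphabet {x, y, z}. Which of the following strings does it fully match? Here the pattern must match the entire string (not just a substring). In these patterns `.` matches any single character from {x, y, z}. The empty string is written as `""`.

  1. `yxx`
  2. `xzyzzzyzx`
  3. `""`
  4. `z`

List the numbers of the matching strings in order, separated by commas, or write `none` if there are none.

1 → no match
2 → no match
3 → match
4 → match

3, 4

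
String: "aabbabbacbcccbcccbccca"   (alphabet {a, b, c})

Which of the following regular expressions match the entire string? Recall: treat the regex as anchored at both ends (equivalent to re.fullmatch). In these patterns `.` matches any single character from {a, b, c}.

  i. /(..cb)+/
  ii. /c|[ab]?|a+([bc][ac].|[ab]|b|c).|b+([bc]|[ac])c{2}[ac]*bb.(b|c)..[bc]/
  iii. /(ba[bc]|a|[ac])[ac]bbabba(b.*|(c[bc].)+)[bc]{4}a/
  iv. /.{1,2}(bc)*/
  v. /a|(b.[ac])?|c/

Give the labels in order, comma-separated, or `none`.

i → no match — must end with "cb"
ii → no match
iii → match
iv → no match
v → no match

iii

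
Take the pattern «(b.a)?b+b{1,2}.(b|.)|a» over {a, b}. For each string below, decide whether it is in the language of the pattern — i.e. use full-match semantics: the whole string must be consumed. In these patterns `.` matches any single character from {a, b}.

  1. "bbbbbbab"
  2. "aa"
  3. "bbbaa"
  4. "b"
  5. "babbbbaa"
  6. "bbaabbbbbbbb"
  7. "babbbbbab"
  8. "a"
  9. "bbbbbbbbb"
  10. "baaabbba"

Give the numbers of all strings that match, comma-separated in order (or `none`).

1 → match
2 → no match
3 → match
4 → no match
5 → no match
6 → no match
7 → no match
8 → match
9 → match
10 → no match

1, 3, 8, 9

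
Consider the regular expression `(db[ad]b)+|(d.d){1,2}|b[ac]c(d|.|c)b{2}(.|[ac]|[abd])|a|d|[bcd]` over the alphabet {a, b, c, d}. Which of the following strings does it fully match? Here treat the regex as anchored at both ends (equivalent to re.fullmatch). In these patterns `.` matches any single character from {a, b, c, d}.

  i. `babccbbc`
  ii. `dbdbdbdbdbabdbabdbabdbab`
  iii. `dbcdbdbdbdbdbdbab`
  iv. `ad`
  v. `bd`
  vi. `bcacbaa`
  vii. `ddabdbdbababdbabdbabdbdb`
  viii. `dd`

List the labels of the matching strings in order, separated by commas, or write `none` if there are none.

i → no match
ii → match
iii → no match
iv → no match
v → no match
vi → no match
vii → no match
viii → no match

ii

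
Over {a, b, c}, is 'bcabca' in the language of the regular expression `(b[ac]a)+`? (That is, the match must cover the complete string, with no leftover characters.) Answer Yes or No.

Yes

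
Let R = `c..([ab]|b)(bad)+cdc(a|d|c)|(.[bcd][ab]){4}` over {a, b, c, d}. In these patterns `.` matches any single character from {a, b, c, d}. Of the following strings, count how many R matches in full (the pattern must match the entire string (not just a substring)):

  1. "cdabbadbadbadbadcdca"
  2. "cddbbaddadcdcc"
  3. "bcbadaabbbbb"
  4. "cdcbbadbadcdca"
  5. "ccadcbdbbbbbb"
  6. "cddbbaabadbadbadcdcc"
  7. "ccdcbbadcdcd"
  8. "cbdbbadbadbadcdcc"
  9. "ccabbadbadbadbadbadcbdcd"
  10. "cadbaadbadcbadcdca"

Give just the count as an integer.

1 → match
2 → no match
3 → match
4 → match
5 → no match
6 → no match
7 → no match
8 → match
9 → no match
10 → no match
Total matched: 4

4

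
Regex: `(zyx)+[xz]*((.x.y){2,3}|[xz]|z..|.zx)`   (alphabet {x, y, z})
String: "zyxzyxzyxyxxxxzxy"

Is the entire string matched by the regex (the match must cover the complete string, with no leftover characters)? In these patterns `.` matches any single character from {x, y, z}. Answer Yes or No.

No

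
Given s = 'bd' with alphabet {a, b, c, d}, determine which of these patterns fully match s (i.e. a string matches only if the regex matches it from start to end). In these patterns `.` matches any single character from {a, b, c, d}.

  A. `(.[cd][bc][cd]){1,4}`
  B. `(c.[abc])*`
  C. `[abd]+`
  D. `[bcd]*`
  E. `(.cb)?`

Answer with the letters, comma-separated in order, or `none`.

A → no match
B → no match
C → match
D → match
E → no match

C, D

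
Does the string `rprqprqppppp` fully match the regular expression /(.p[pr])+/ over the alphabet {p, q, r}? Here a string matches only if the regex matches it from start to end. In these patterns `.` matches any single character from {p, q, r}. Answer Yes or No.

Yes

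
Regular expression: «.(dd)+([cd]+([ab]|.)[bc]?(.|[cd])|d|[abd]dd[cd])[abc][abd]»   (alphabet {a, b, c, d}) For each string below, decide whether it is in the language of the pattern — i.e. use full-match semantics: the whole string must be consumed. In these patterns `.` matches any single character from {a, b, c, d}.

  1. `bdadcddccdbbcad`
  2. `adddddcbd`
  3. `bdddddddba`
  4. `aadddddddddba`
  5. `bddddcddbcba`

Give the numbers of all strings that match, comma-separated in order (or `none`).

1 → no match
2 → match
3 → match
4 → no match
5 → match

2, 3, 5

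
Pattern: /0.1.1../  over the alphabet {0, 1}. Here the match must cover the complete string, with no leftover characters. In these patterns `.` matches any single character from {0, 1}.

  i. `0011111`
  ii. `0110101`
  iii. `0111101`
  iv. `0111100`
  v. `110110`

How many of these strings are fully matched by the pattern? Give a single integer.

i → match
ii → match
iii → match
iv → match
v → no match — must start with `0`
Total matched: 4

4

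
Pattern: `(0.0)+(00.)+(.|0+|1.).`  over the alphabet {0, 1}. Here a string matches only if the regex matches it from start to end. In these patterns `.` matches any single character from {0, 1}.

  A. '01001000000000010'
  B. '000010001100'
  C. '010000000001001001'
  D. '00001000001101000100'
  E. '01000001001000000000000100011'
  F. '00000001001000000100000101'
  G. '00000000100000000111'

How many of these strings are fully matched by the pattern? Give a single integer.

6

A → match
B. '000010001100' → match
C → match
D → no match
E → match
F → match
G → match
Total matched: 6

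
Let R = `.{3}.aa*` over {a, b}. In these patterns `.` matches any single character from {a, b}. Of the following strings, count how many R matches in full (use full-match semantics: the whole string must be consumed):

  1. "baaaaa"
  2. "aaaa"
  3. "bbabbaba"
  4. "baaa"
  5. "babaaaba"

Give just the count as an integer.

1 → match
2 → no match
3 → no match
4 → no match
5 → no match
Total matched: 1

1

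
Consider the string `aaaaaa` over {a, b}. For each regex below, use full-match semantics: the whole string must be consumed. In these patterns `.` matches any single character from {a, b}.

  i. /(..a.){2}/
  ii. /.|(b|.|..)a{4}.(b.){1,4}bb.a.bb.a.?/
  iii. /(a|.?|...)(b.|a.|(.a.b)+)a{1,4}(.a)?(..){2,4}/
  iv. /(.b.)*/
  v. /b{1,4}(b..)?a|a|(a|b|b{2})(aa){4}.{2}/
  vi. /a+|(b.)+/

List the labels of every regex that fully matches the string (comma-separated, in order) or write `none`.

i → no match
ii → no match
iii → no match
iv → no match
v → no match
vi → match

vi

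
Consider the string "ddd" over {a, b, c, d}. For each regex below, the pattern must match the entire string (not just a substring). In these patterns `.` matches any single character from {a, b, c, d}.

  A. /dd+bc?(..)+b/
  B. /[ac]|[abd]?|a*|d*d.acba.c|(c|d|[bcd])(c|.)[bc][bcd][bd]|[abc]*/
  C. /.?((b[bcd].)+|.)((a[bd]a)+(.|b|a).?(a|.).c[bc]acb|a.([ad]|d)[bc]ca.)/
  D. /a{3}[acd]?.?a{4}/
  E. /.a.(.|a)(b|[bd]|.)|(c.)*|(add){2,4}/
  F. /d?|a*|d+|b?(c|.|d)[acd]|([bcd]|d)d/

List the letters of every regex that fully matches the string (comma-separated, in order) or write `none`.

F

A → no match — must end with "b"
B → no match
C → no match
D → no match — must start with "a"
E → no match
F → match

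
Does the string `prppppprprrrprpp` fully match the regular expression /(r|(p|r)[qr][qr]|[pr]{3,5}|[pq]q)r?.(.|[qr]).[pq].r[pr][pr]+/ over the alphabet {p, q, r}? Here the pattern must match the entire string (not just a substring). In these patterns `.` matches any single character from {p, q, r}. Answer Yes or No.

Yes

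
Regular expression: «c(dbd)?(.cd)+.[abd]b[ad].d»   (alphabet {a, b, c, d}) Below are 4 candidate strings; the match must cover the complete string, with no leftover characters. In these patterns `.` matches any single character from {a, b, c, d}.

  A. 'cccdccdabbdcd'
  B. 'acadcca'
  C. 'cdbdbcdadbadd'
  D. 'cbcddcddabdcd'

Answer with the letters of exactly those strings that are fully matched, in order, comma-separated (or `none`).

A, C, D

A → match
B → no match — must start with 'c'
C → match
D → match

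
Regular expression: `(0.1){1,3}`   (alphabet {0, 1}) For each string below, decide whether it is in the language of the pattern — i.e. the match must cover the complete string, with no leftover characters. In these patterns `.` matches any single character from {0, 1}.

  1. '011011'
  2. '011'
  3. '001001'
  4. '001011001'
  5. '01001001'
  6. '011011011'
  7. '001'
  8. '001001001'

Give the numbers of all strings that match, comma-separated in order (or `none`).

1, 2, 3, 4, 6, 7, 8

1. '011011' → match
2. '011' → match
3. '001001' → match
4. '001011001' → match
5. '01001001' → no match
6. '011011011' → match
7. '001' → match
8. '001001001' → match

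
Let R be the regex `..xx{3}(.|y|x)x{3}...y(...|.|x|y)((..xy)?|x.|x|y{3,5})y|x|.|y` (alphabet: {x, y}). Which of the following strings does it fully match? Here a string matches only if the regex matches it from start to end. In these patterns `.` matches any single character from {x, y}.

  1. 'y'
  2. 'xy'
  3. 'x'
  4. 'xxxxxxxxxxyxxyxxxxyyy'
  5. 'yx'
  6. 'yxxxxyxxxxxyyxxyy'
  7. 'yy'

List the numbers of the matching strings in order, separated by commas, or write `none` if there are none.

1 → match
2 → no match
3 → match
4 → no match
5 → no match
6 → no match
7 → no match

1, 3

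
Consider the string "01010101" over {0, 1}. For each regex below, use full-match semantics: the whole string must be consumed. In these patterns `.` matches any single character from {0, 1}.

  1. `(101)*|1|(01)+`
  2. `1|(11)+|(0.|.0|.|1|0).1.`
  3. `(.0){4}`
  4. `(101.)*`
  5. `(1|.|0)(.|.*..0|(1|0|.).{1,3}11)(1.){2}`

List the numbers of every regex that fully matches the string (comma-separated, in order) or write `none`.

1 → match
2 → no match
3 → no match — must end with "0"
4 → no match
5 → no match

1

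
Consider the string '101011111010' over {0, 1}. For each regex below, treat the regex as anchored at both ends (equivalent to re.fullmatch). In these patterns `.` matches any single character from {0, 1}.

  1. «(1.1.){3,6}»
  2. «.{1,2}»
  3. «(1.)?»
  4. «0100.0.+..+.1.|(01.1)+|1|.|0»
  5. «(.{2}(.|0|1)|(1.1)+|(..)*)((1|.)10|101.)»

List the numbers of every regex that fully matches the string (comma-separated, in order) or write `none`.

1, 5

1 → match
2 → no match
3 → no match
4 → no match
5 → match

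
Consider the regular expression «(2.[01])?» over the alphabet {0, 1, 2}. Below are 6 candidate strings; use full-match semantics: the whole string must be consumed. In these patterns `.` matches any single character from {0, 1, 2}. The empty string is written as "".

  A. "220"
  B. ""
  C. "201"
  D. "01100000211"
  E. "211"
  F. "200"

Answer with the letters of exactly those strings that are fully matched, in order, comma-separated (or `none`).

A. "220" → match
B. "" → match
C. "201" → match
D. "01100000211" → no match
E. "211" → match
F. "200" → match

A, B, C, E, F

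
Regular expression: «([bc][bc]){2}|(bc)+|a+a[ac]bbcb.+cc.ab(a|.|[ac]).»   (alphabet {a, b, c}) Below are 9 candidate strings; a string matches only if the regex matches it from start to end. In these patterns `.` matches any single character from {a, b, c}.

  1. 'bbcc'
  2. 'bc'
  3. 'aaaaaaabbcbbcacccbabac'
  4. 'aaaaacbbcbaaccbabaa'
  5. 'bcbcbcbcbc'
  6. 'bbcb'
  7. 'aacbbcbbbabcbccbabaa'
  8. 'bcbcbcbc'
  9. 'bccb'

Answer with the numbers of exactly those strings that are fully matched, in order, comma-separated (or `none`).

1. 'bbcc' → match
2. 'bc' → match
3 → match
4 → match
5. 'bcbcbcbcbc' → match
6. 'bbcb' → match
7 → match
8. 'bcbcbcbc' → match
9. 'bccb' → match

1, 2, 3, 4, 5, 6, 7, 8, 9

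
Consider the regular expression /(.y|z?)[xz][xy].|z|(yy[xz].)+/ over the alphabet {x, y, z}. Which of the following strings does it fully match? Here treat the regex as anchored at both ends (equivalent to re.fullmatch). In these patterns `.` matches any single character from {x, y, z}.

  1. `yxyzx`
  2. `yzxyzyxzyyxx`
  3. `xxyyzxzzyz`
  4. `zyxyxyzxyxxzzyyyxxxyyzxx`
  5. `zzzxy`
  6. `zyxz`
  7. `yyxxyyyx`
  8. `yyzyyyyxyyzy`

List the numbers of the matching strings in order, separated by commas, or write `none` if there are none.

1 → no match
2 → no match
3 → no match
4 → no match
5 → no match
6 → no match
7 → no match
8 → no match

none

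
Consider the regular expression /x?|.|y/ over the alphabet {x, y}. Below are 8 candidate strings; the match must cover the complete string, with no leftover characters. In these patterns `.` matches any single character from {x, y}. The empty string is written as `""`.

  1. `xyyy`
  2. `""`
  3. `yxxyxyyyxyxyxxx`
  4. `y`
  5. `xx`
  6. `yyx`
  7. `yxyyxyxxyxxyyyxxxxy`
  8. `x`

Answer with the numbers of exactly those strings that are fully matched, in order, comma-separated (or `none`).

2, 4, 8

1 → no match
2 → match
3 → no match
4 → match
5 → no match
6 → no match
7 → no match
8 → match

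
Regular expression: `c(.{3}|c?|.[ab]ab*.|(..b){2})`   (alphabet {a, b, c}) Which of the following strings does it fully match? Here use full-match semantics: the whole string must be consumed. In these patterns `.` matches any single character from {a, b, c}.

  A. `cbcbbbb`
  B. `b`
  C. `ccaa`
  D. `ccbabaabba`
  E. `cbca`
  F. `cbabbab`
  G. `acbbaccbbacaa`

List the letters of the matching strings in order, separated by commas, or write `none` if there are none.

A, C, E, F

A → match
B → no match — must start with `c`
C → match
D → no match
E → match
F → match
G → no match — must start with `c`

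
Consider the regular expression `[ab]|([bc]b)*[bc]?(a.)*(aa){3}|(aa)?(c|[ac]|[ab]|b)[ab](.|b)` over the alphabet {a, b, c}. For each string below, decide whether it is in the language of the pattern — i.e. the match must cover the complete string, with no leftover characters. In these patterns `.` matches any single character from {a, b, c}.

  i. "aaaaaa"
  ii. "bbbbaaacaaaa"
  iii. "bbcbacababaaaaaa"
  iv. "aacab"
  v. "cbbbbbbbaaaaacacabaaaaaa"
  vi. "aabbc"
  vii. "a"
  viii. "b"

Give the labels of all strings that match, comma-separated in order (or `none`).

i → match
ii → no match
iii → match
iv → match
v → match
vi → match
vii → match
viii → match

i, iii, iv, v, vi, vii, viii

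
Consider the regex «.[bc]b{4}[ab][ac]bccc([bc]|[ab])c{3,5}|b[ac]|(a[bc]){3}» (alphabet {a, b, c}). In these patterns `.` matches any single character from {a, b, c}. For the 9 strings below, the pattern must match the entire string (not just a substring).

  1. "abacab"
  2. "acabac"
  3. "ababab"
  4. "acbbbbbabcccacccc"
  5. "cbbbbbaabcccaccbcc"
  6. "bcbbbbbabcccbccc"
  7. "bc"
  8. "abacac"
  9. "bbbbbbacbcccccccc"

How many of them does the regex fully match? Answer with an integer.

1 → match
2 → match
3 → match
4 → match
5 → no match
6 → match
7 → match
8 → match
9 → match
Total matched: 8

8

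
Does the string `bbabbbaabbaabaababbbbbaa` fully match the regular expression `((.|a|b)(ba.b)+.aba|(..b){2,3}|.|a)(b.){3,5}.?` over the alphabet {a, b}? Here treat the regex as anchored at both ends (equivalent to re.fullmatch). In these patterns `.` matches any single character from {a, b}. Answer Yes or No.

Yes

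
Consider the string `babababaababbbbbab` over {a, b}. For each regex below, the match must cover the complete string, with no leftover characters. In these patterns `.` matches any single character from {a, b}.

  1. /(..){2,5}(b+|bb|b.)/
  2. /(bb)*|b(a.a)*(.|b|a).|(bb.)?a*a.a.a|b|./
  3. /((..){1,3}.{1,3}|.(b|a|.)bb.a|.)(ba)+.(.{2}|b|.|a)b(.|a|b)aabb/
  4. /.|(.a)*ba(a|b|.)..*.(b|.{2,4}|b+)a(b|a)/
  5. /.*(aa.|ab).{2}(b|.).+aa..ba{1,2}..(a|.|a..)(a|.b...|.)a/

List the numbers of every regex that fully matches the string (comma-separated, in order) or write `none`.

4

1 → no match
2 → no match
3 → no match — must end with `aabb`
4 → match
5 → no match — must end with `a`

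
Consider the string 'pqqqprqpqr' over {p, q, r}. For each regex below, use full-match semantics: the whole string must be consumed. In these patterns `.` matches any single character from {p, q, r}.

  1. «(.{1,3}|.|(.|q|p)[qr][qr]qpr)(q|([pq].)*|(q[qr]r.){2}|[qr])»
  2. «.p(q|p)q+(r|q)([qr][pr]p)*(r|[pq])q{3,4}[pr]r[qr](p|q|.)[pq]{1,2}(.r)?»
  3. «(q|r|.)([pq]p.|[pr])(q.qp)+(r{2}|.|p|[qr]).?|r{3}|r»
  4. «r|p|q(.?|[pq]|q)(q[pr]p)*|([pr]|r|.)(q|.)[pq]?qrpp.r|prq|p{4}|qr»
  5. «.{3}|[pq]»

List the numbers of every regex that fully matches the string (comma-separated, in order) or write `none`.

1

1 → match
2 → no match
3 → no match
4 → no match
5 → no match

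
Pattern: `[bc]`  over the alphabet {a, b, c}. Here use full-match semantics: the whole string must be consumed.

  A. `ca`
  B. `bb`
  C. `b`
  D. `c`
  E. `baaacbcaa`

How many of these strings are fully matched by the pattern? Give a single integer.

2

A → no match
B → no match
C → match
D → match
E → no match
Total matched: 2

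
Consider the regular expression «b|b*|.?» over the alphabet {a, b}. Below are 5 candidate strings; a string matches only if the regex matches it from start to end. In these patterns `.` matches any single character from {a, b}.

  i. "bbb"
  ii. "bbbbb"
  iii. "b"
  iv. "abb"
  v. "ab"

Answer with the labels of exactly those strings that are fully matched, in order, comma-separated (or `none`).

i. "bbb" → match
ii. "bbbbb" → match
iii. "b" → match
iv. "abb" → no match
v. "ab" → no match

i, ii, iii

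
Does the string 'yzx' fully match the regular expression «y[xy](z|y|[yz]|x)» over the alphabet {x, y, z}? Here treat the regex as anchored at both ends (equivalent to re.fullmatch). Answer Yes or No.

No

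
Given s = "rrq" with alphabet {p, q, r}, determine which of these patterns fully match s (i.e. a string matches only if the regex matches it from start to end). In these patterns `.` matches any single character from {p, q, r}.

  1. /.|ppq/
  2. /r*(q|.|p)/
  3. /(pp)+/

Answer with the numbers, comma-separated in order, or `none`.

2

1 → no match
2 → match
3 → no match — must start with "pp"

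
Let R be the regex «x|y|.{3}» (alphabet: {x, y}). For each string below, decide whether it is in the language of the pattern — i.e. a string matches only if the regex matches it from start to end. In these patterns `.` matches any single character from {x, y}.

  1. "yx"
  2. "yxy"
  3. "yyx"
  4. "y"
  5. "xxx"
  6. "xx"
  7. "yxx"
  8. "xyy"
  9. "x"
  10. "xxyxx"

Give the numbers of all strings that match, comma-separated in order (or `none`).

2, 3, 4, 5, 7, 8, 9

1 → no match
2 → match
3 → match
4 → match
5 → match
6 → no match
7 → match
8 → match
9 → match
10 → no match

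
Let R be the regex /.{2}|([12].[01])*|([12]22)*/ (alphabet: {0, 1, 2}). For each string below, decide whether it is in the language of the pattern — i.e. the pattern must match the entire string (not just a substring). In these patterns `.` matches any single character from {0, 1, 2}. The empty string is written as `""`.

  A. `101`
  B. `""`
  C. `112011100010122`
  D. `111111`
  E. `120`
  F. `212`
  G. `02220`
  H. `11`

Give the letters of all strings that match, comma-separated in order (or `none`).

A, B, D, E, H

A → match
B → match
C → no match
D → match
E → match
F → no match
G → no match
H → match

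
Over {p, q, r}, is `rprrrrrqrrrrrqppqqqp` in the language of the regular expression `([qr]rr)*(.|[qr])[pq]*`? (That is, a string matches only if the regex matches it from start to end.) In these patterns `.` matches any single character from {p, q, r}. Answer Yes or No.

No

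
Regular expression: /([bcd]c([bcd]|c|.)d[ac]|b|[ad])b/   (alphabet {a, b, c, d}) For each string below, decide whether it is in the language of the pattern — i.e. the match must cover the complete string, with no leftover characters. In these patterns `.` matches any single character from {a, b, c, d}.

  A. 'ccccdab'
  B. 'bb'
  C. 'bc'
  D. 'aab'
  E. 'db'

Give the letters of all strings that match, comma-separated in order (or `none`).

A. 'ccccdab' → no match
B. 'bb' → match
C. 'bc' → no match — must end with 'b'
D. 'aab' → no match
E. 'db' → match

B, E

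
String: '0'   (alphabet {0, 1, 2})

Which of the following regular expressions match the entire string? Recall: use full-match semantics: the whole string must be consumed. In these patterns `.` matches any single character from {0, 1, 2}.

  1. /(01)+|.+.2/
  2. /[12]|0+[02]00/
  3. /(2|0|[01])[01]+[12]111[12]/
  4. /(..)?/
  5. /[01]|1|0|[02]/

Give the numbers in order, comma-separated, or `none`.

1 → no match
2 → no match
3 → no match
4 → no match
5 → match

5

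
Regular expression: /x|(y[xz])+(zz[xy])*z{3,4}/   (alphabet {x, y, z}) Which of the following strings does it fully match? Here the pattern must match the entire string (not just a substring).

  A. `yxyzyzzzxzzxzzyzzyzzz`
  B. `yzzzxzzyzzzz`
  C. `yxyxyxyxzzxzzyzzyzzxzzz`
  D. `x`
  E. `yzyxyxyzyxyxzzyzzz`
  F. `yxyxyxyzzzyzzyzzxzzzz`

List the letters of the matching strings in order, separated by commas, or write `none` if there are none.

A, B, C, D, E, F

A → match
B → match
C → match
D → match
E → match
F → match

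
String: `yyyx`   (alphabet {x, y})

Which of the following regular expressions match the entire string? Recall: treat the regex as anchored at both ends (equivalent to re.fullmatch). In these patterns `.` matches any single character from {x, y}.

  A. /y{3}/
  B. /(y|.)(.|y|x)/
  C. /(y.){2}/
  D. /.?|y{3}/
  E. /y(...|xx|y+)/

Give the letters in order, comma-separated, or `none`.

C, E

A → no match — must end with `y`
B → no match
C → match
D → no match
E → match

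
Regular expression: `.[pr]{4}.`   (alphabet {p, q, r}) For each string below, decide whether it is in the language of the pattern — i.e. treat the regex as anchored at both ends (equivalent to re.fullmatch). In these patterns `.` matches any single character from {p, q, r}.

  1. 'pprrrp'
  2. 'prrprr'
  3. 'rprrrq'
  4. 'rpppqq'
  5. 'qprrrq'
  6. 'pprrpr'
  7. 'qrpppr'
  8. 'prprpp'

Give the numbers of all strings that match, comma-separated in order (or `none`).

1, 2, 3, 5, 6, 7, 8

1 → match
2 → match
3 → match
4 → no match
5 → match
6 → match
7 → match
8 → match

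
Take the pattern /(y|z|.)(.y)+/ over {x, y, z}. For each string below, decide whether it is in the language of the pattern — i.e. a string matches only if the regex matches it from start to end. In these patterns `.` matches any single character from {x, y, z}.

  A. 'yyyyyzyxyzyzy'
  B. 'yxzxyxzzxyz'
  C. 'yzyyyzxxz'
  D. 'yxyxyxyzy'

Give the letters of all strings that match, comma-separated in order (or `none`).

A → match
B. 'yxzxyxzzxyz' → no match — must end with 'y'
C. 'yzyyyzxxz' → no match — must end with 'y'
D. 'yxyxyxyzy' → match

A, D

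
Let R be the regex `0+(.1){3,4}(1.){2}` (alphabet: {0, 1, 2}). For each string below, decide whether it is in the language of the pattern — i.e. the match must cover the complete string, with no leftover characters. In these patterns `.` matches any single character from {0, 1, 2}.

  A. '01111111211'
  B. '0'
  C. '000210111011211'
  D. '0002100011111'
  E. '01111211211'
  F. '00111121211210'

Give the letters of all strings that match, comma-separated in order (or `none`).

A → match
B → no match
C → match
D → no match
E → match
F → match

A, C, E, F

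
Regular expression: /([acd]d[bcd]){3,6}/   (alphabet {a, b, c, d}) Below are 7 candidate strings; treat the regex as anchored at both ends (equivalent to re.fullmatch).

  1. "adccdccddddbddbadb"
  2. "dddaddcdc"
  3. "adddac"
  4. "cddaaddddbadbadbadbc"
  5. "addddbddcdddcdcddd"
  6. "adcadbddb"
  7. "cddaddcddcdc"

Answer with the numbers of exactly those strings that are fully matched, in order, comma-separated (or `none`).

1 → match
2 → match
3 → no match
4 → no match
5 → match
6 → match
7 → match

1, 2, 5, 6, 7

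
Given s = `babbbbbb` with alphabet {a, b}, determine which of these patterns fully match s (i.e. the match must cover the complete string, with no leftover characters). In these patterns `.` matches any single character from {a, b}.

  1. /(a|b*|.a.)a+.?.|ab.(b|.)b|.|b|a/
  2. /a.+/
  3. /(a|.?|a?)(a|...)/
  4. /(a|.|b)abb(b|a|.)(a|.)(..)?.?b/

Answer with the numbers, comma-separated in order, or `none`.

1 → no match
2 → no match — must start with `a`
3 → no match
4 → match

4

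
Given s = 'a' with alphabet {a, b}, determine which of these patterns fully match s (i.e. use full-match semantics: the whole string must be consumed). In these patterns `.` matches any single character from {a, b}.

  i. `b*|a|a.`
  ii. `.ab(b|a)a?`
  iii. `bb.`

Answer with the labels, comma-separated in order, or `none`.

i

i → match
ii → no match
iii → no match — must start with 'bb'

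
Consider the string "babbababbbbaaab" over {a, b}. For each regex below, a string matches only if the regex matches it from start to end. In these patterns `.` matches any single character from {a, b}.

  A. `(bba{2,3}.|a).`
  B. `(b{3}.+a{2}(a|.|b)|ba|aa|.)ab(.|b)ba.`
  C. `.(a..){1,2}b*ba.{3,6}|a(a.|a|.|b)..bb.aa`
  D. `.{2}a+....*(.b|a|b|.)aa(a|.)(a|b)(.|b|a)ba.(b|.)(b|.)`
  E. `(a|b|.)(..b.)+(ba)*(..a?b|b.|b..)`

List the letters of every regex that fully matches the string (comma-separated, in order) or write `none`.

C

A → no match
B → no match
C → match
D → no match
E → no match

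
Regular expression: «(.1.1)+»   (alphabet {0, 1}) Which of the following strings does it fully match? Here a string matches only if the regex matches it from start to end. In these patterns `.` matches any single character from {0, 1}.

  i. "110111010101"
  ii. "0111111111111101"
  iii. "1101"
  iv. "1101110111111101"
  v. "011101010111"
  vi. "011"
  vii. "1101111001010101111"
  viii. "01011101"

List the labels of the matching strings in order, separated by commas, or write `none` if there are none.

i → match
ii → match
iii → match
iv → match
v → match
vi → no match
vii → no match
viii → match

i, ii, iii, iv, v, viii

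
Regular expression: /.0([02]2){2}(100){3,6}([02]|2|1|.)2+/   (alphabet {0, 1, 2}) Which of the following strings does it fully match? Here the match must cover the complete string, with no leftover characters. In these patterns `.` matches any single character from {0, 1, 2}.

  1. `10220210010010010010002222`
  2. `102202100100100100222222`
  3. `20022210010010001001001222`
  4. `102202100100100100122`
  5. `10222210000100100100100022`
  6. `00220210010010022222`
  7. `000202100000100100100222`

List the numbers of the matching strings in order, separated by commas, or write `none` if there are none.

1, 2, 4, 6

1 → match
2 → match
3 → no match
4 → match
5 → no match
6 → match
7 → no match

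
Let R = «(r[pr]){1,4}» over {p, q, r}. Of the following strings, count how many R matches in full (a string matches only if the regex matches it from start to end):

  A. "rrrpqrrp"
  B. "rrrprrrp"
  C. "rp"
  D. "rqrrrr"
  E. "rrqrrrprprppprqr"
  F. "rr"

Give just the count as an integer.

A → no match
B → match
C → match
D → no match
E → no match
F → match
Total matched: 3

3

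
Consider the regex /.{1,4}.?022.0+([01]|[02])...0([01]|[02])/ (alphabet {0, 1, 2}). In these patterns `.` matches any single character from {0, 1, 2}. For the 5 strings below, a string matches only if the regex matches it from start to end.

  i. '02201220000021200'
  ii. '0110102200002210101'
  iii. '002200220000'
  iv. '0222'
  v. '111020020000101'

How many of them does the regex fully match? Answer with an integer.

1

i → no match
ii → no match
iii. '002200220000' → match
iv. '0222' → no match
v → no match
Total matched: 1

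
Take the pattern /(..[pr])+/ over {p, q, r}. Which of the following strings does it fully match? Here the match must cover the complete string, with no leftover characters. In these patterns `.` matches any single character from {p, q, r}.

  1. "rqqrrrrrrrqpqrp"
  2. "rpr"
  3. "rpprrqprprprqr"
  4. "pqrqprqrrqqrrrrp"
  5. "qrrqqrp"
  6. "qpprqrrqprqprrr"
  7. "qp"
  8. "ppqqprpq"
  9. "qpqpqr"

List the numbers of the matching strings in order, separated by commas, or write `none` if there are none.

1 → no match
2 → match
3 → no match
4 → no match
5 → no match
6 → match
7 → no match
8 → no match
9 → no match

2, 6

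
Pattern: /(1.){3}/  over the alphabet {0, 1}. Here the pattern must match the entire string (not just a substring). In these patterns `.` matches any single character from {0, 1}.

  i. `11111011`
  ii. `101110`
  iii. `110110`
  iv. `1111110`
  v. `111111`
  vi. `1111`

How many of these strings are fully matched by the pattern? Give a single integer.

i → no match
ii → match
iii → no match
iv → no match
v → match
vi → no match
Total matched: 2

2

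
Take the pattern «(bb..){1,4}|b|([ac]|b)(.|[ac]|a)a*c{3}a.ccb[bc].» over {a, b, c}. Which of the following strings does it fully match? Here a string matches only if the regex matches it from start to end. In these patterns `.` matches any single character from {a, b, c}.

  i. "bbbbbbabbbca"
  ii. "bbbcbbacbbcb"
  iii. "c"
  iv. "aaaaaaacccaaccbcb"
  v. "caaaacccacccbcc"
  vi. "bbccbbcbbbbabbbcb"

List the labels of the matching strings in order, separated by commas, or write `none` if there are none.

i → match
ii → match
iii → no match
iv → match
v → match
vi → no match

i, ii, iv, v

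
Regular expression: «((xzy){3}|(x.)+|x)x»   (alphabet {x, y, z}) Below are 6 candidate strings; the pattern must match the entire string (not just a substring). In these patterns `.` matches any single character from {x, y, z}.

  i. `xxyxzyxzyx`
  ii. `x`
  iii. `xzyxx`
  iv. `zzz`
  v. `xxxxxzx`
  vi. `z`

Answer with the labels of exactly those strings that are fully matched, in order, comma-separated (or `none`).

i → no match
ii → no match
iii → no match
iv → no match — must end with `x`
v → match
vi → no match — must end with `x`

v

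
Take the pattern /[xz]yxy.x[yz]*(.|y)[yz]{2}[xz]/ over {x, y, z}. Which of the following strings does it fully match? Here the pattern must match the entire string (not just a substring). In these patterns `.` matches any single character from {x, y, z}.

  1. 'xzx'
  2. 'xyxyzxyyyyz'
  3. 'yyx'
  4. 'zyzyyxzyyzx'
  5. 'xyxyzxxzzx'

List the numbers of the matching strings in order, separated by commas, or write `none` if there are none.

2, 5

1 → no match
2 → match
3 → no match
4 → no match
5 → match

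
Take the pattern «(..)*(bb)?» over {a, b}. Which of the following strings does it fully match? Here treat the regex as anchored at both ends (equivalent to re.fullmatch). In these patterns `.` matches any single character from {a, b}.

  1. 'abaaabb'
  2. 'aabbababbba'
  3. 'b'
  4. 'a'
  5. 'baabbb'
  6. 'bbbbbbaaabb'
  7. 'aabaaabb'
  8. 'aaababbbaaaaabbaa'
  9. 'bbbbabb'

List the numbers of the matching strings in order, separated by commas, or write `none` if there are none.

5, 7

1 → no match
2 → no match
3 → no match
4 → no match
5 → match
6 → no match
7 → match
8 → no match
9 → no match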